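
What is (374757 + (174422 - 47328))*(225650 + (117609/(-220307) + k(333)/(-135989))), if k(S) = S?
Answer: 484666649379769658674/4279904089 ≈ 1.1324e+11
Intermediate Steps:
(374757 + (174422 - 47328))*(225650 + (117609/(-220307) + k(333)/(-135989))) = (374757 + (174422 - 47328))*(225650 + (117609/(-220307) + 333/(-135989))) = (374757 + 127094)*(225650 + (117609*(-1/220307) + 333*(-1/135989))) = 501851*(225650 + (-117609/220307 - 333/135989)) = 501851*(225650 - 16066892532/29959328623) = 501851*(6760306436887418/29959328623) = 484666649379769658674/4279904089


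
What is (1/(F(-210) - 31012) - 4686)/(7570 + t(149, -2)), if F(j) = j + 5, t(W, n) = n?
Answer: -146282863/236250256 ≈ -0.61919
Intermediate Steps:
F(j) = 5 + j
(1/(F(-210) - 31012) - 4686)/(7570 + t(149, -2)) = (1/((5 - 210) - 31012) - 4686)/(7570 - 2) = (1/(-205 - 31012) - 4686)/7568 = (1/(-31217) - 4686)*(1/7568) = (-1/31217 - 4686)*(1/7568) = -146282863/31217*1/7568 = -146282863/236250256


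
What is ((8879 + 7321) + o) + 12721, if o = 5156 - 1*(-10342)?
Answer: 44419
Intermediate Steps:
o = 15498 (o = 5156 + 10342 = 15498)
((8879 + 7321) + o) + 12721 = ((8879 + 7321) + 15498) + 12721 = (16200 + 15498) + 12721 = 31698 + 12721 = 44419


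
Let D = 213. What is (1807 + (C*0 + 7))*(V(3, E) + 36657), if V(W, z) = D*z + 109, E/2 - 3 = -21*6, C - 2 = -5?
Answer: -28356448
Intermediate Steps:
C = -3 (C = 2 - 5 = -3)
E = -246 (E = 6 + 2*(-21*6) = 6 + 2*(-126) = 6 - 252 = -246)
V(W, z) = 109 + 213*z (V(W, z) = 213*z + 109 = 109 + 213*z)
(1807 + (C*0 + 7))*(V(3, E) + 36657) = (1807 + (-3*0 + 7))*((109 + 213*(-246)) + 36657) = (1807 + (0 + 7))*((109 - 52398) + 36657) = (1807 + 7)*(-52289 + 36657) = 1814*(-15632) = -28356448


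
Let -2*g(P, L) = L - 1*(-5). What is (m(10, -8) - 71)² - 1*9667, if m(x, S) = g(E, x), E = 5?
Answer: -14019/4 ≈ -3504.8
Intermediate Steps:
g(P, L) = -5/2 - L/2 (g(P, L) = -(L - 1*(-5))/2 = -(L + 5)/2 = -(5 + L)/2 = -5/2 - L/2)
m(x, S) = -5/2 - x/2
(m(10, -8) - 71)² - 1*9667 = ((-5/2 - ½*10) - 71)² - 1*9667 = ((-5/2 - 5) - 71)² - 9667 = (-15/2 - 71)² - 9667 = (-157/2)² - 9667 = 24649/4 - 9667 = -14019/4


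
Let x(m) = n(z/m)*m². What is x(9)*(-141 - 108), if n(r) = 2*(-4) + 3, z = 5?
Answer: 100845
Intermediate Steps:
n(r) = -5 (n(r) = -8 + 3 = -5)
x(m) = -5*m²
x(9)*(-141 - 108) = (-5*9²)*(-141 - 108) = -5*81*(-249) = -405*(-249) = 100845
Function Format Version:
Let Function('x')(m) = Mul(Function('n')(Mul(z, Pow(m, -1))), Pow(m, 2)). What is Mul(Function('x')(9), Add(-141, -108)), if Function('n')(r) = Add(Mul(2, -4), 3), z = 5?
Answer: 100845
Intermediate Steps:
Function('n')(r) = -5 (Function('n')(r) = Add(-8, 3) = -5)
Function('x')(m) = Mul(-5, Pow(m, 2))
Mul(Function('x')(9), Add(-141, -108)) = Mul(Mul(-5, Pow(9, 2)), Add(-141, -108)) = Mul(Mul(-5, 81), -249) = Mul(-405, -249) = 100845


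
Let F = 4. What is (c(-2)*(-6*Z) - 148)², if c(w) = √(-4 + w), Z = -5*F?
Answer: -64496 - 35520*I*√6 ≈ -64496.0 - 87006.0*I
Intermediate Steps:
Z = -20 (Z = -5*4 = -20)
(c(-2)*(-6*Z) - 148)² = (√(-4 - 2)*(-6*(-20)) - 148)² = (√(-6)*120 - 148)² = ((I*√6)*120 - 148)² = (120*I*√6 - 148)² = (-148 + 120*I*√6)²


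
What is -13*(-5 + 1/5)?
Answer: 312/5 ≈ 62.400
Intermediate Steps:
-13*(-5 + 1/5) = -13*(-5 + ⅕) = -13*(-24/5) = 312/5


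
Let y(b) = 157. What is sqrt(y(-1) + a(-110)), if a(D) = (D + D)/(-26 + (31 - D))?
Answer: sqrt(82041)/23 ≈ 12.453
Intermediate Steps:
a(D) = 2*D/(5 - D) (a(D) = (2*D)/(5 - D) = 2*D/(5 - D))
sqrt(y(-1) + a(-110)) = sqrt(157 - 2*(-110)/(-5 - 110)) = sqrt(157 - 2*(-110)/(-115)) = sqrt(157 - 2*(-110)*(-1/115)) = sqrt(157 - 44/23) = sqrt(3567/23) = sqrt(82041)/23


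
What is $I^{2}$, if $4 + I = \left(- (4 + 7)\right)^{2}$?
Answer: $13689$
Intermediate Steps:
$I = 117$ ($I = -4 + \left(- (4 + 7)\right)^{2} = -4 + \left(\left(-1\right) 11\right)^{2} = -4 + \left(-11\right)^{2} = -4 + 121 = 117$)
$I^{2} = 117^{2} = 13689$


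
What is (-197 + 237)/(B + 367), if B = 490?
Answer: 40/857 ≈ 0.046674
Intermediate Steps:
(-197 + 237)/(B + 367) = (-197 + 237)/(490 + 367) = 40/857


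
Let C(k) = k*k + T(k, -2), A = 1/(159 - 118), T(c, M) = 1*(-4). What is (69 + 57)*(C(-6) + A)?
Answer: 165438/41 ≈ 4035.1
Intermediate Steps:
T(c, M) = -4
A = 1/41 ≈ 0.024390
C(k) = -4 + k**2 (C(k) = k*k - 4 = k**2 - 4 = -4 + k**2)
(69 + 57)*(C(-6) + A) = (69 + 57)*((-4 + (-6)**2) + 1/41) = 126*((-4 + 36) + 1/41) = 126*(32 + 1/41) = 126*(1313/41) = 165438/41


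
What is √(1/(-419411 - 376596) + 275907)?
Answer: 2*√43705541108082859/796007 ≈ 525.27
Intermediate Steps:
√(1/(-419411 - 376596) + 275907) = √(1/(-796007) + 275907) = √(-1/796007 + 275907) = √(219623903348/796007) = 2*√43705541108082859/796007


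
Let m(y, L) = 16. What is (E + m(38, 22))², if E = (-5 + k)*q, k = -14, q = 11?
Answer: 37249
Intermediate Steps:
E = -209 (E = (-5 - 14)*11 = -19*11 = -209)
(E + m(38, 22))² = (-209 + 16)² = (-193)² = 37249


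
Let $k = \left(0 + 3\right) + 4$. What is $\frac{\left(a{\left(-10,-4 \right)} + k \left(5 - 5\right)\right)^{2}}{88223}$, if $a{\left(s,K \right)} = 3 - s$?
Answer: $\frac{169}{88223} \approx 0.0019156$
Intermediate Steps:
$k = 7$ ($k = 3 + 4 = 7$)
$\frac{\left(a{\left(-10,-4 \right)} + k \left(5 - 5\right)\right)^{2}}{88223} = \frac{\left(\left(3 - -10\right) + 7 \left(5 - 5\right)\right)^{2}}{88223} = \left(\left(3 + 10\right) + 7 \cdot 0\right)^{2} \cdot \frac{1}{88223} = \left(13 + 0\right)^{2} \cdot \frac{1}{88223} = 13^{2} \cdot \frac{1}{88223} = 169 \cdot \frac{1}{88223} = \frac{169}{88223}$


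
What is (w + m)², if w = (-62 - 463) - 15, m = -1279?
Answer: 3308761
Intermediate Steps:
w = -540 (w = -525 - 15 = -540)
(w + m)² = (-540 - 1279)² = (-1819)² = 3308761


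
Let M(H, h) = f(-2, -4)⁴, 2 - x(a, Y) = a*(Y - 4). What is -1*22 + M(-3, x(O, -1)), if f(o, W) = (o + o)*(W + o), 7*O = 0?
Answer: 331754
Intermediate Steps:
O = 0 (O = (⅐)*0 = 0)
x(a, Y) = 2 - a*(-4 + Y) (x(a, Y) = 2 - a*(Y - 4) = 2 - a*(-4 + Y))
f(o, W) = 2*o*(W + o) (f(o, W) = (2*o)*(W + o) = 2*o*(W + o))
M(H, h) = 331776 (M(H, h) = (2*(-2)*(-4 - 2))⁴ = (2*(-2)*(-6))⁴ = 24⁴ = 331776)
-1*22 + M(-3, x(O, -1)) = -1*22 + 331776 = -22 + 331776 = 331754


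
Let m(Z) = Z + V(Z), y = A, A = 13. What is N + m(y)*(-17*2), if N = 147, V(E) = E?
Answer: -737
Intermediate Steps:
y = 13
m(Z) = 2*Z (m(Z) = Z + Z = 2*Z)
N + m(y)*(-17*2) = 147 + (2*13)*(-17*2) = 147 + 26*(-34) = 147 - 884 = -737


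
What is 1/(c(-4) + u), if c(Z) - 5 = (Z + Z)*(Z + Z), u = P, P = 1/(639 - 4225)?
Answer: 3586/247433 ≈ 0.014493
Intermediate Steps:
P = -1/3586 (P = 1/(-3586) = -1/3586 ≈ -0.00027886)
u = -1/3586 ≈ -0.00027886
c(Z) = 5 + 4*Z² (c(Z) = 5 + (Z + Z)*(Z + Z) = 5 + (2*Z)*(2*Z) = 5 + 4*Z²)
1/(c(-4) + u) = 1/((5 + 4*(-4)²) - 1/3586) = 1/((5 + 4*16) - 1/3586) = 1/((5 + 64) - 1/3586) = 1/(69 - 1/3586) = 1/(247433/3586) = 3586/247433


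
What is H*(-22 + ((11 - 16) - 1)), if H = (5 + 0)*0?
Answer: 0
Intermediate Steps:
H = 0 (H = 5*0 = 0)
H*(-22 + ((11 - 16) - 1)) = 0*(-22 + ((11 - 16) - 1)) = 0*(-22 + (-5 - 1)) = 0*(-22 - 6) = 0*(-28) = 0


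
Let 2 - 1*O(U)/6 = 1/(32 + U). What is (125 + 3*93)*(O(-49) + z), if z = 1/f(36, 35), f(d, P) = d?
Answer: 765277/153 ≈ 5001.8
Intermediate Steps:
O(U) = 12 - 6/(32 + U)
z = 1/36 ≈ 0.027778
(125 + 3*93)*(O(-49) + z) = (125 + 3*93)*(6*(63 + 2*(-49))/(32 - 49) + 1/36) = (125 + 279)*(6*(63 - 98)/(-17) + 1/36) = 404*(6*(-1/17)*(-35) + 1/36) = 404*(210/17 + 1/36) = 404*(7577/612) = 765277/153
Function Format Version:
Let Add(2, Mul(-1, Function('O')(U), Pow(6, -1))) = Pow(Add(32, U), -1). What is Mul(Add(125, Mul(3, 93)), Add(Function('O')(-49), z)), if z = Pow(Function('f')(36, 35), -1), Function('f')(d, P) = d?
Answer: Rational(765277, 153) ≈ 5001.8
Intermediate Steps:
Function('O')(U) = Add(12, Mul(-6, Pow(Add(32, U), -1)))
z = Rational(1, 36) (z = Pow(36, -1) = Rational(1, 36) ≈ 0.027778)
Mul(Add(125, Mul(3, 93)), Add(Function('O')(-49), z)) = Mul(Add(125, Mul(3, 93)), Add(Mul(6, Pow(Add(32, -49), -1), Add(63, Mul(2, -49))), Rational(1, 36))) = Mul(Add(125, 279), Add(Mul(6, Pow(-17, -1), Add(63, -98)), Rational(1, 36))) = Mul(404, Add(Mul(6, Rational(-1, 17), -35), Rational(1, 36))) = Mul(404, Add(Rational(210, 17), Rational(1, 36))) = Mul(404, Rational(7577, 612)) = Rational(765277, 153)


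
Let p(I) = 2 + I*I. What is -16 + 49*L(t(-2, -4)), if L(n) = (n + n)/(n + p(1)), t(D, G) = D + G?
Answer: 180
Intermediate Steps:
p(I) = 2 + I²
L(n) = 2*n/(3 + n) (L(n) = (n + n)/(n + (2 + 1²)) = (2*n)/(n + (2 + 1)) = (2*n)/(n + 3) = (2*n)/(3 + n) = 2*n/(3 + n))
-16 + 49*L(t(-2, -4)) = -16 + 49*(2*(-2 - 4)/(3 + (-2 - 4))) = -16 + 49*(2*(-6)/(3 - 6)) = -16 + 49*(2*(-6)/(-3)) = -16 + 49*(2*(-6)*(-⅓)) = -16 + 49*4 = -16 + 196 = 180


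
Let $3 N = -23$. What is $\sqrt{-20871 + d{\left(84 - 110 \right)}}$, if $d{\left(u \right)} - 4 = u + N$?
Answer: $\frac{i \sqrt{188106}}{3} \approx 144.57 i$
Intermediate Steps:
$N = - \frac{23}{3}$ ($N = \frac{1}{3} \left(-23\right) = - \frac{23}{3} \approx -7.6667$)
$d{\left(u \right)} = - \frac{11}{3} + u$ ($d{\left(u \right)} = 4 + \left(u - \frac{23}{3}\right) = 4 + \left(- \frac{23}{3} + u\right) = - \frac{11}{3} + u$)
$\sqrt{-20871 + d{\left(84 - 110 \right)}} = \sqrt{-20871 + \left(- \frac{11}{3} + \left(84 - 110\right)\right)} = \sqrt{-20871 - \frac{89}{3}} = \sqrt{- \frac{62702}{3}} = \frac{i \sqrt{188106}}{3}$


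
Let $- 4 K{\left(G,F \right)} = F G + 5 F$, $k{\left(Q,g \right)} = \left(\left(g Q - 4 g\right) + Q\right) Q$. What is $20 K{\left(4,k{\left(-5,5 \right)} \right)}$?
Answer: $-11250$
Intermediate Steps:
$k{\left(Q,g \right)} = Q \left(Q - 4 g + Q g\right)$ ($k{\left(Q,g \right)} = \left(\left(Q g - 4 g\right) + Q\right) Q = \left(\left(- 4 g + Q g\right) + Q\right) Q = \left(Q - 4 g + Q g\right) Q = Q \left(Q - 4 g + Q g\right)$)
$K{\left(G,F \right)} = - \frac{5 F}{4} - \frac{F G}{4}$ ($K{\left(G,F \right)} = - \frac{F G + 5 F}{4} = - \frac{5 F + F G}{4} = - \frac{5 F}{4} - \frac{F G}{4}$)
$20 K{\left(4,k{\left(-5,5 \right)} \right)} = 20 \left(- \frac{- 5 \left(-5 - 20 - 25\right) \left(5 + 4\right)}{4}\right) = 20 \left(\left(- \frac{1}{4}\right) \left(- 5 \left(-5 - 20 - 25\right)\right) 9\right) = 20 \left(\left(- \frac{1}{4}\right) \left(\left(-5\right) \left(-50\right)\right) 9\right) = 20 \left(\left(- \frac{1}{4}\right) 250 \cdot 9\right) = 20 \left(- \frac{1125}{2}\right) = -11250$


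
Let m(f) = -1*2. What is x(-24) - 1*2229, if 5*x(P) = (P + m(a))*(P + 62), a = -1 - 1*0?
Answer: -12133/5 ≈ -2426.6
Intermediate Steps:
a = -1 (a = -1 + 0 = -1)
m(f) = -2
x(P) = (-2 + P)*(62 + P)/5 (x(P) = ((P - 2)*(P + 62))/5 = ((-2 + P)*(62 + P))/5 = (-2 + P)*(62 + P)/5)
x(-24) - 1*2229 = (-124/5 + 12*(-24) + (1/5)*(-24)**2) - 1*2229 = (-124/5 - 288 + (1/5)*576) - 2229 = (-124/5 - 288 + 576/5) - 2229 = -988/5 - 2229 = -12133/5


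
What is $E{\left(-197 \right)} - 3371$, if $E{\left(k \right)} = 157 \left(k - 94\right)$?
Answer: $-49058$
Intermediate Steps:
$E{\left(k \right)} = -14758 + 157 k$ ($E{\left(k \right)} = 157 \left(-94 + k\right) = -14758 + 157 k$)
$E{\left(-197 \right)} - 3371 = \left(-14758 + 157 \left(-197\right)\right) - 3371 = \left(-14758 - 30929\right) - 3371 = -45687 - 3371 = -49058$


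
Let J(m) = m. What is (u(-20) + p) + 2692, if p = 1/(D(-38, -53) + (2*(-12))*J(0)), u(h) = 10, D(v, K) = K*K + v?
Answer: 7487243/2771 ≈ 2702.0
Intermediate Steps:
D(v, K) = v + K² (D(v, K) = K² + v = v + K²)
p = 1/2771 (p = 1/((-38 + (-53)²) + (2*(-12))*0) = 1/((-38 + 2809) - 24*0) = 1/(2771 + 0) = 1/2771 ≈ 0.00036088)
(u(-20) + p) + 2692 = (10 + 1/2771) + 2692 = 27711/2771 + 2692 = 7487243/2771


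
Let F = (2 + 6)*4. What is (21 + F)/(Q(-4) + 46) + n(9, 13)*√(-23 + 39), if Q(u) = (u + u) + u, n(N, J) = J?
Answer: 1821/34 ≈ 53.559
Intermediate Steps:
F = 32 (F = 8*4 = 32)
Q(u) = 3*u (Q(u) = 2*u + u = 3*u)
(21 + F)/(Q(-4) + 46) + n(9, 13)*√(-23 + 39) = (21 + 32)/(3*(-4) + 46) + 13*√(-23 + 39) = 53/(-12 + 46) + 13*√16 = 53/34 + 13*4 = 53*(1/34) + 52 = 53/34 + 52 = 1821/34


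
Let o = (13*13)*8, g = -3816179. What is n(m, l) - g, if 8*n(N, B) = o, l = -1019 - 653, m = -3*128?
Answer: 3816348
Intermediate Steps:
m = -384
o = 1352 (o = 169*8 = 1352)
l = -1672
n(N, B) = 169 (n(N, B) = (1/8)*1352 = 169)
n(m, l) - g = 169 - 1*(-3816179) = 169 + 3816179 = 3816348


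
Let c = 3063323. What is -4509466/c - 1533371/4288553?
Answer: -24036294594531/13137223041619 ≈ -1.8296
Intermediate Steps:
-4509466/c - 1533371/4288553 = -4509466/3063323 - 1533371/4288553 = -24036294594531/13137223041619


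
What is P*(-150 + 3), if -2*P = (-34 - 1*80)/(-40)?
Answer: 8379/40 ≈ 209.48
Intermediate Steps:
P = -57/40 (P = -(-34 - 1*80)/(2*(-40)) = -(-34 - 80)*(-1)/(2*40) = -(-57)*(-1)/40 = -½*57/20 = -57/40 ≈ -1.4250)
P*(-150 + 3) = -57*(-150 + 3)/40 = -57/40*(-147) = 8379/40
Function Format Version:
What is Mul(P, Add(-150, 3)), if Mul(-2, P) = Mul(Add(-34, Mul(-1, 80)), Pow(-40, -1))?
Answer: Rational(8379, 40) ≈ 209.48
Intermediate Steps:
P = Rational(-57, 40) (P = Mul(Rational(-1, 2), Mul(Add(-34, Mul(-1, 80)), Pow(-40, -1))) = Mul(Rational(-1, 2), Mul(Add(-34, -80), Rational(-1, 40))) = Mul(Rational(-1, 2), Mul(-114, Rational(-1, 40))) = Mul(Rational(-1, 2), Rational(57, 20)) = Rational(-57, 40) ≈ -1.4250)
Mul(P, Add(-150, 3)) = Mul(Rational(-57, 40), Add(-150, 3)) = Mul(Rational(-57, 40), -147) = Rational(8379, 40)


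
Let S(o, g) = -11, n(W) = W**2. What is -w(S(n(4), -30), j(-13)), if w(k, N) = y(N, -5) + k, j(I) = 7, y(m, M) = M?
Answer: 16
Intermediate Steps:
w(k, N) = -5 + k
-w(S(n(4), -30), j(-13)) = -(-5 - 11) = -1*(-16) = 16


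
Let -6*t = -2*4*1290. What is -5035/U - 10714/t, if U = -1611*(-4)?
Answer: -2428163/346365 ≈ -7.0104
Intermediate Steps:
t = 1720 (t = -(-2*4)*1290/6 = -(-4)*1290/3 = -⅙*(-10320) = 1720)
U = 6444
-5035/U - 10714/t = -5035/6444 - 10714/1720 = -5035*1/6444 - 10714*1/1720 = -5035/6444 - 5357/860 = -2428163/346365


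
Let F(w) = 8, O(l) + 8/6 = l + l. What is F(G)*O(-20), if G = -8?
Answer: -992/3 ≈ -330.67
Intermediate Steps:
O(l) = -4/3 + 2*l (O(l) = -4/3 + (l + l) = -4/3 + 2*l)
F(G)*O(-20) = 8*(-4/3 + 2*(-20)) = 8*(-4/3 - 40) = 8*(-124/3) = -992/3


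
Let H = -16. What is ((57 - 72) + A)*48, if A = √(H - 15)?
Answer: -720 + 48*I*√31 ≈ -720.0 + 267.25*I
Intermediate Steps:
A = I*√31 (A = √(-16 - 15) = √(-31) = I*√31 ≈ 5.5678*I)
((57 - 72) + A)*48 = ((57 - 72) + I*√31)*48 = (-15 + I*√31)*48 = -720 + 48*I*√31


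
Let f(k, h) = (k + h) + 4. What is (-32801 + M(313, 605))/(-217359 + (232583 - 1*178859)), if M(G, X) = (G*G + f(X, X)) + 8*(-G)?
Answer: -63878/163635 ≈ -0.39037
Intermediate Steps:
f(k, h) = 4 + h + k (f(k, h) = (h + k) + 4 = 4 + h + k)
M(G, X) = 4 + G² - 8*G + 2*X (M(G, X) = (G*G + (4 + X + X)) + 8*(-G) = (G² + (4 + 2*X)) - 8*G = (4 + G² + 2*X) - 8*G = 4 + G² - 8*G + 2*X)
(-32801 + M(313, 605))/(-217359 + (232583 - 1*178859)) = (-32801 + (4 + 313² - 8*313 + 2*605))/(-217359 + (232583 - 1*178859)) = (-32801 + (4 + 97969 - 2504 + 1210))/(-217359 + (232583 - 178859)) = (-32801 + 96679)/(-217359 + 53724) = 63878/(-163635) = 63878*(-1/163635) = -63878/163635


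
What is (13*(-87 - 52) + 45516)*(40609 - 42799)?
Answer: -95722710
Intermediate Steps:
(13*(-87 - 52) + 45516)*(40609 - 42799) = (13*(-139) + 45516)*(-2190) = (-1807 + 45516)*(-2190) = 43709*(-2190) = -95722710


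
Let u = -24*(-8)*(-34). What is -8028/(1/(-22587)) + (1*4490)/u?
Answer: 591856012859/3264 ≈ 1.8133e+8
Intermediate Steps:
u = -6528 (u = 192*(-34) = -6528)
-8028/(1/(-22587)) + (1*4490)/u = -8028/(1/(-22587)) + (1*4490)/(-6528) = -8028/(-1/22587) + 4490*(-1/6528) = -8028*(-22587) - 2245/3264 = 181328436 - 2245/3264 = 591856012859/3264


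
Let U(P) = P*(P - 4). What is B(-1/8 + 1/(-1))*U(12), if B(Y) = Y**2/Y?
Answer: -108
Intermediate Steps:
U(P) = P*(-4 + P)
B(Y) = Y
B(-1/8 + 1/(-1))*U(12) = (-1/8 + 1/(-1))*(12*(-4 + 12)) = (-1*1/8 + 1*(-1))*(12*8) = (-1/8 - 1)*96 = -9/8*96 = -108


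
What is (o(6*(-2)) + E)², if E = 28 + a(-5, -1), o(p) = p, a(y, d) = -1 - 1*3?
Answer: 144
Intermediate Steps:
a(y, d) = -4 (a(y, d) = -1 - 3 = -4)
E = 24 (E = 28 - 4 = 24)
(o(6*(-2)) + E)² = (6*(-2) + 24)² = (-12 + 24)² = 12² = 144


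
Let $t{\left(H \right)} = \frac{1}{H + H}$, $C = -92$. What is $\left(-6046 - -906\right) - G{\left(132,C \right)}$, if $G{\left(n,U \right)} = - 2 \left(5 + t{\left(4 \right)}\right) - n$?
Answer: $- \frac{19991}{4} \approx -4997.8$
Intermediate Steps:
$t{\left(H \right)} = \frac{1}{2 H}$
$G{\left(n,U \right)} = - \frac{41}{4} - n$ ($G{\left(n,U \right)} = - 2 \left(5 + \frac{1}{2 \cdot 4}\right) - n = - 2 \left(5 + \frac{1}{2} \cdot \frac{1}{4}\right) - n = - 2 \left(5 + \frac{1}{8}\right) - n = \left(-2\right) \frac{41}{8} - n = - \frac{41}{4} - n$)
$\left(-6046 - -906\right) - G{\left(132,C \right)} = \left(-6046 - -906\right) - \left(- \frac{41}{4} - 132\right) = \left(-6046 + 906\right) - \left(- \frac{41}{4} - 132\right) = -5140 - - \frac{569}{4} = -5140 + \frac{569}{4} = - \frac{19991}{4}$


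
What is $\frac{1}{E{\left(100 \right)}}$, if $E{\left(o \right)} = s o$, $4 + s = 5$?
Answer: $\frac{1}{100} \approx 0.01$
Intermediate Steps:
$s = 1$ ($s = -4 + 5 = 1$)
$E{\left(o \right)} = o$ ($E{\left(o \right)} = 1 o = o$)
$\frac{1}{E{\left(100 \right)}} = \frac{1}{100}$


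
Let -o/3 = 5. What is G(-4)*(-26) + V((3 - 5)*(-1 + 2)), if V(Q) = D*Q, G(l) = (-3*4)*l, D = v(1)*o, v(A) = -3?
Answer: -1338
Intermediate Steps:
o = -15 (o = -3*5 = -15)
D = 45 (D = -3*(-15) = 45)
G(l) = -12*l
V(Q) = 45*Q
G(-4)*(-26) + V((3 - 5)*(-1 + 2)) = -12*(-4)*(-26) + 45*((3 - 5)*(-1 + 2)) = 48*(-26) + 45*(-2*1) = -1248 + 45*(-2) = -1248 - 90 = -1338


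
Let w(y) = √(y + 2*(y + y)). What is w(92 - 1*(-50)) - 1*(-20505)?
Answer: 20505 + √710 ≈ 20532.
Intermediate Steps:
w(y) = √5*√y (w(y) = √(y + 2*(2*y)) = √(y + 4*y) = √(5*y) = √5*√y)
w(92 - 1*(-50)) - 1*(-20505) = √5*√(92 - 1*(-50)) - 1*(-20505) = √5*√(92 + 50) + 20505 = √5*√142 + 20505 = √710 + 20505 = 20505 + √710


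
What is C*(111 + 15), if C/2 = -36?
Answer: -9072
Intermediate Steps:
C = -72 (C = 2*(-36) = -72)
C*(111 + 15) = -72*(111 + 15) = -72*126 = -9072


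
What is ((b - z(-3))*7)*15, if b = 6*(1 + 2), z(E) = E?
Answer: 2205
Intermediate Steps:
b = 18 (b = 6*3 = 18)
((b - z(-3))*7)*15 = ((18 - 1*(-3))*7)*15 = ((18 + 3)*7)*15 = (21*7)*15 = 147*15 = 2205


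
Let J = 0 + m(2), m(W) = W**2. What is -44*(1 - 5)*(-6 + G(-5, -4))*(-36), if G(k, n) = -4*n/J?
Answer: 12672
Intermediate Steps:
J = 4 (J = 0 + 2**2 = 0 + 4 = 4)
G(k, n) = -n (G(k, n) = -4*n/4 = -n)
-44*(1 - 5)*(-6 + G(-5, -4))*(-36) = -44*(1 - 5)*(-6 - 1*(-4))*(-36) = -(-176)*(-6 + 4)*(-36) = -(-176)*(-2)*(-36) = -44*8*(-36) = -352*(-36) = 12672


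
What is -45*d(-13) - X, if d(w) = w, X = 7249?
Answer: -6664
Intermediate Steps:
-45*d(-13) - X = -45*(-13) - 1*7249 = 585 - 7249 = -6664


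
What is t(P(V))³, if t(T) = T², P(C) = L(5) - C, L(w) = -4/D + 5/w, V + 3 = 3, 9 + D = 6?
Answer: 117649/729 ≈ 161.38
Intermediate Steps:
D = -3 (D = -9 + 6 = -3)
V = 0 (V = -3 + 3 = 0)
L(w) = 4/3 + 5/w (L(w) = -4/(-3) + 5/w = -4*(-⅓) + 5/w = 4/3 + 5/w)
P(C) = 7/3 - C (P(C) = (4/3 + 5/5) - C = (4/3 + 5*(⅕)) - C = (4/3 + 1) - C = 7/3 - C)
t(P(V))³ = ((7/3 - 1*0)²)³ = ((7/3 + 0)²)³ = ((7/3)²)³ = (49/9)³ = 117649/729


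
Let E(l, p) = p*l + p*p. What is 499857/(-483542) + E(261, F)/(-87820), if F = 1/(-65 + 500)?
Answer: -2076637078169003/2008843748327250 ≈ -1.0337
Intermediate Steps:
F = 1/435 ≈ 0.0022989
E(l, p) = p² + l*p (E(l, p) = l*p + p² = p² + l*p)
499857/(-483542) + E(261, F)/(-87820) = 499857/(-483542) + ((261 + 1/435)/435)/(-87820) = 499857*(-1/483542) + ((1/435)*(113536/435))*(-1/87820) = -499857/483542 + (113536/189225)*(-1/87820) = -499857/483542 - 28384/4154434875 = -2076637078169003/2008843748327250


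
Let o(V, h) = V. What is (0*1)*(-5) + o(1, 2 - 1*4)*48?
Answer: 48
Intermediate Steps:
(0*1)*(-5) + o(1, 2 - 1*4)*48 = (0*1)*(-5) + 1*48 = 0*(-5) + 48 = 0 + 48 = 48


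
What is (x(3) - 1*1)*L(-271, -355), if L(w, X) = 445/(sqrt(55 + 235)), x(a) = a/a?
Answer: 0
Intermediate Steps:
x(a) = 1
L(w, X) = 89*sqrt(290)/58 (L(w, X) = 445/(sqrt(290)) = 445*(sqrt(290)/290) = 89*sqrt(290)/58)
(x(3) - 1*1)*L(-271, -355) = (1 - 1*1)*(89*sqrt(290)/58) = (1 - 1)*(89*sqrt(290)/58) = 0*(89*sqrt(290)/58) = 0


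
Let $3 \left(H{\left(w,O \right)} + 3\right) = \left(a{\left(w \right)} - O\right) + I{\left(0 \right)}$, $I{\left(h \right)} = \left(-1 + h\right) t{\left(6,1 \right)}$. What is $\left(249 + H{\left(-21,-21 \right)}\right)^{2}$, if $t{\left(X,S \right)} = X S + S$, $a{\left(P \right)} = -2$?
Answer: $62500$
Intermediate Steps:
$t{\left(X,S \right)} = S + S X$ ($t{\left(X,S \right)} = S X + S = S + S X$)
$I{\left(h \right)} = -7 + 7 h$ ($I{\left(h \right)} = \left(-1 + h\right) 1 \left(1 + 6\right) = \left(-1 + h\right) 1 \cdot 7 = \left(-1 + h\right) 7 = -7 + 7 h$)
$H{\left(w,O \right)} = -6 - \frac{O}{3}$ ($H{\left(w,O \right)} = -3 + \frac{\left(-2 - O\right) + \left(-7 + 7 \cdot 0\right)}{3} = -3 + \frac{\left(-2 - O\right) + \left(-7 + 0\right)}{3} = -3 + \frac{\left(-2 - O\right) - 7}{3} = -3 + \frac{-9 - O}{3} = -3 - \left(3 + \frac{O}{3}\right) = -6 - \frac{O}{3}$)
$\left(249 + H{\left(-21,-21 \right)}\right)^{2} = \left(249 - -1\right)^{2} = \left(249 + \left(-6 + 7\right)\right)^{2} = \left(249 + 1\right)^{2} = 250^{2} = 62500$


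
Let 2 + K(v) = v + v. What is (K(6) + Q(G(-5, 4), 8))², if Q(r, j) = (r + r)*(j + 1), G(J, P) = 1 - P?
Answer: 1936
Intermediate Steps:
K(v) = -2 + 2*v (K(v) = -2 + (v + v) = -2 + 2*v)
Q(r, j) = 2*r*(1 + j) (Q(r, j) = (2*r)*(1 + j) = 2*r*(1 + j))
(K(6) + Q(G(-5, 4), 8))² = ((-2 + 2*6) + 2*(1 - 1*4)*(1 + 8))² = ((-2 + 12) + 2*(1 - 4)*9)² = (10 + 2*(-3)*9)² = (10 - 54)² = (-44)² = 1936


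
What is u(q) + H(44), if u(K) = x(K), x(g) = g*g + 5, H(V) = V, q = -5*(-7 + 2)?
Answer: 674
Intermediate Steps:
q = 25 (q = -5*(-5) = 25)
x(g) = 5 + g² (x(g) = g² + 5 = 5 + g²)
u(K) = 5 + K²
u(q) + H(44) = (5 + 25²) + 44 = (5 + 625) + 44 = 630 + 44 = 674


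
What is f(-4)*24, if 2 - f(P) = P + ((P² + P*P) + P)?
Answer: -528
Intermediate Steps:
f(P) = 2 - 2*P - 2*P² (f(P) = 2 - (P + ((P² + P*P) + P)) = 2 - (P + ((P² + P²) + P)) = 2 - (P + (2*P² + P)) = 2 - (P + (P + 2*P²)) = 2 - (2*P + 2*P²) = 2 + (-2*P - 2*P²) = 2 - 2*P - 2*P²)
f(-4)*24 = (2 - 2*(-4) - 2*(-4)²)*24 = (2 + 8 - 2*16)*24 = (2 + 8 - 32)*24 = -22*24 = -528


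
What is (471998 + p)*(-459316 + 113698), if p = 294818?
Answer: -265025412288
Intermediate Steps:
(471998 + p)*(-459316 + 113698) = (471998 + 294818)*(-459316 + 113698) = 766816*(-345618) = -265025412288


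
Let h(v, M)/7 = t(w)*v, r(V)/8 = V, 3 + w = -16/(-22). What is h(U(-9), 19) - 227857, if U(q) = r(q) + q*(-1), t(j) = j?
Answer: -2495402/11 ≈ -2.2685e+5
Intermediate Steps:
w = -25/11 (w = -3 - 16/(-22) = -3 - 16*(-1/22) = -3 + 8/11 = -25/11 ≈ -2.2727)
r(V) = 8*V
U(q) = 7*q (U(q) = 8*q + q*(-1) = 8*q - q = 7*q)
h(v, M) = -175*v/11 (h(v, M) = 7*(-25*v/11) = -175*v/11)
h(U(-9), 19) - 227857 = -1225*(-9)/11 - 227857 = -175/11*(-63) - 227857 = 11025/11 - 227857 = -2495402/11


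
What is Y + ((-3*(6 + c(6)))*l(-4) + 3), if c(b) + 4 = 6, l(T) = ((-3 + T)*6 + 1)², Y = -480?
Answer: -40821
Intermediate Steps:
l(T) = (-17 + 6*T)² (l(T) = ((-18 + 6*T) + 1)² = (-17 + 6*T)²)
c(b) = 2 (c(b) = -4 + 6 = 2)
Y + ((-3*(6 + c(6)))*l(-4) + 3) = -480 + ((-3*(6 + 2))*(-17 + 6*(-4))² + 3) = -480 + ((-3*8)*(-17 - 24)² + 3) = -480 + (-24*(-41)² + 3) = -480 + (-24*1681 + 3) = -480 + (-40344 + 3) = -480 - 40341 = -40821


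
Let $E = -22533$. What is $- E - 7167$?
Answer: $15366$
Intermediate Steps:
$- E - 7167 = \left(-1\right) \left(-22533\right) - 7167 = 22533 - 7167 = 15366$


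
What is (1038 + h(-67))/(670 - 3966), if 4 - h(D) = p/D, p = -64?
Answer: -34875/110416 ≈ -0.31585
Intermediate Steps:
h(D) = 4 + 64/D (h(D) = 4 - (-64)/D = 4 + 64/D)
(1038 + h(-67))/(670 - 3966) = (1038 + (4 + 64/(-67)))/(670 - 3966) = (1038 + (4 + 64*(-1/67)))/(-3296) = (1038 + (4 - 64/67))*(-1/3296) = (1038 + 204/67)*(-1/3296) = (69750/67)*(-1/3296) = -34875/110416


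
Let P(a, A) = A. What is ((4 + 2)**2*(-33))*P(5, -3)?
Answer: 3564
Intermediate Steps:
((4 + 2)**2*(-33))*P(5, -3) = ((4 + 2)**2*(-33))*(-3) = (6**2*(-33))*(-3) = (36*(-33))*(-3) = -1188*(-3) = 3564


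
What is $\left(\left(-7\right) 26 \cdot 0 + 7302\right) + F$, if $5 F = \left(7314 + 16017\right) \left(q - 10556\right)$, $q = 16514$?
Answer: $\frac{139042608}{5} \approx 2.7809 \cdot 10^{7}$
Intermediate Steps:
$F = \frac{139006098}{5}$ ($F = \frac{\left(7314 + 16017\right) \left(16514 - 10556\right)}{5} = \frac{23331 \cdot 5958}{5} = \frac{1}{5} \cdot 139006098 = \frac{139006098}{5} \approx 2.7801 \cdot 10^{7}$)
$\left(\left(-7\right) 26 \cdot 0 + 7302\right) + F = \left(\left(-7\right) 26 \cdot 0 + 7302\right) + \frac{139006098}{5} = \left(\left(-182\right) 0 + 7302\right) + \frac{139006098}{5} = \left(0 + 7302\right) + \frac{139006098}{5} = 7302 + \frac{139006098}{5} = \frac{139042608}{5}$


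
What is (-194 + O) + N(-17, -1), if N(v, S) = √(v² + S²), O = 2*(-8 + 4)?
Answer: -202 + √290 ≈ -184.97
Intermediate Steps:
O = -8 (O = 2*(-4) = -8)
N(v, S) = √(S² + v²)
(-194 + O) + N(-17, -1) = (-194 - 8) + √((-1)² + (-17)²) = -202 + √(1 + 289) = -202 + √290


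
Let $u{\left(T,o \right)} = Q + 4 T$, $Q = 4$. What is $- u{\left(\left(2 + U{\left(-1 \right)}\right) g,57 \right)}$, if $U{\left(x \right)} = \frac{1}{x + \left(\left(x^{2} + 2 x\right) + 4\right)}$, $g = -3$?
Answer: $26$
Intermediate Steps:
$U{\left(x \right)} = \frac{1}{4 + x^{2} + 3 x}$ ($U{\left(x \right)} = \frac{1}{x + \left(4 + x^{2} + 2 x\right)} = \frac{1}{4 + x^{2} + 3 x}$)
$u{\left(T,o \right)} = 4 + 4 T$
$- u{\left(\left(2 + U{\left(-1 \right)}\right) g,57 \right)} = - (4 + 4 \left(2 + \frac{1}{4 + \left(-1\right)^{2} + 3 \left(-1\right)}\right) \left(-3\right)) = - (4 + 4 \left(2 + \frac{1}{4 + 1 - 3}\right) \left(-3\right)) = - (4 + 4 \left(2 + \frac{1}{2}\right) \left(-3\right)) = - (4 + 4 \cdot \frac{5}{2} \left(-3\right)) = - (4 + 4 \left(- \frac{15}{2}\right)) = - (4 - 30) = \left(-1\right) \left(-26\right) = 26$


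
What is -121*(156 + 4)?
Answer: -19360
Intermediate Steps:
-121*(156 + 4) = -121*160 = -19360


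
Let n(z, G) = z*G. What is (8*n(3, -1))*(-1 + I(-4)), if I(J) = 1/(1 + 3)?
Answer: 18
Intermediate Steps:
n(z, G) = G*z
I(J) = 1/4
(8*n(3, -1))*(-1 + I(-4)) = (8*(-1*3))*(-1 + 1/4) = (8*(-3))*(-3/4) = -24*(-3/4) = 18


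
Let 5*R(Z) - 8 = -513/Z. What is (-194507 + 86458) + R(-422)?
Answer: -227979501/2110 ≈ -1.0805e+5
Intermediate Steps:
R(Z) = 8/5 - 513/(5*Z) (R(Z) = 8/5 + (-513/Z)/5 = 8/5 - 513/(5*Z))
(-194507 + 86458) + R(-422) = (-194507 + 86458) + (⅕)*(-513 + 8*(-422))/(-422) = -108049 + (⅕)*(-1/422)*(-513 - 3376) = -108049 + (⅕)*(-1/422)*(-3889) = -108049 + 3889/2110 = -227979501/2110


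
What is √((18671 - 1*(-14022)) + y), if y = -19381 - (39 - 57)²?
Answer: 2*√3247 ≈ 113.96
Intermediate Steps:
y = -19705 (y = -19381 - 1*(-18)² = -19381 - 1*324 = -19381 - 324 = -19705)
√((18671 - 1*(-14022)) + y) = √((18671 - 1*(-14022)) - 19705) = √((18671 + 14022) - 19705) = √(32693 - 19705) = √12988 = 2*√3247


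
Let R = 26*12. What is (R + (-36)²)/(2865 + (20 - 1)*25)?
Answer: 402/835 ≈ 0.48144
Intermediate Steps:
R = 312
(R + (-36)²)/(2865 + (20 - 1)*25) = (312 + (-36)²)/(2865 + (20 - 1)*25) = (312 + 1296)/(2865 + 19*25) = 1608/(2865 + 475) = 1608/3340 = 1608*(1/3340) = 402/835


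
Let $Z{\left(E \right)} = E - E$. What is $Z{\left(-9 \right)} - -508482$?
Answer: $508482$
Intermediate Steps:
$Z{\left(E \right)} = 0$
$Z{\left(-9 \right)} - -508482 = 0 - -508482 = 0 + 508482 = 508482$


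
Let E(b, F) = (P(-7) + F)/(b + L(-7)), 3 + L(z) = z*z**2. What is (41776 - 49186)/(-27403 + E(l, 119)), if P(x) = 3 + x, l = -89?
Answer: 322335/1192042 ≈ 0.27041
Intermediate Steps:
L(z) = -3 + z**3 (L(z) = -3 + z*z**2 = -3 + z**3)
E(b, F) = (-4 + F)/(-346 + b) (E(b, F) = ((3 - 7) + F)/(b + (-3 + (-7)**3)) = (-4 + F)/(b + (-3 - 343)) = (-4 + F)/(b - 346) = (-4 + F)/(-346 + b))
(41776 - 49186)/(-27403 + E(l, 119)) = (41776 - 49186)/(-27403 + (-4 + 119)/(-346 - 89)) = -7410/(-27403 + 115/(-435)) = -7410/(-27403 - 1/435*115) = -7410/(-27403 - 23/87) = -7410/(-2384084/87) = -7410*(-87/2384084) = 322335/1192042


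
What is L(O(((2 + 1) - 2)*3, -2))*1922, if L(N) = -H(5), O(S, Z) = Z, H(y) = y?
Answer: -9610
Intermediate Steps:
L(N) = -5 (L(N) = -1*5 = -5)
L(O(((2 + 1) - 2)*3, -2))*1922 = -5*1922 = -9610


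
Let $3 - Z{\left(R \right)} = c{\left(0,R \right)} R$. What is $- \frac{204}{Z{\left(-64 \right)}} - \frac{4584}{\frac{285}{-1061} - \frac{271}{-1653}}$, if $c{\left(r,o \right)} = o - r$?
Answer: $\frac{16452999695496}{375684191} \approx 43795.0$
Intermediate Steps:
$Z{\left(R \right)} = 3 - R^{2}$ ($Z{\left(R \right)} = 3 - \left(R - 0\right) R = 3 - \left(R + 0\right) R = 3 - R R = 3 - R^{2}$)
$- \frac{204}{Z{\left(-64 \right)}} - \frac{4584}{\frac{285}{-1061} - \frac{271}{-1653}} = - \frac{204}{3 - \left(-64\right)^{2}} - \frac{4584}{\frac{285}{-1061} - \frac{271}{-1653}} = - \frac{204}{3 - 4096} - \frac{4584}{285 \left(- \frac{1}{1061}\right) - - \frac{271}{1653}} = - \frac{204}{3 - 4096} - \frac{4584}{- \frac{285}{1061} + \frac{271}{1653}} = - \frac{204}{-4093} - \frac{4584}{- \frac{183574}{1753833}} = \left(-204\right) \left(- \frac{1}{4093}\right) - - \frac{4019785236}{91787} = \frac{204}{4093} + \frac{4019785236}{91787} = \frac{16452999695496}{375684191}$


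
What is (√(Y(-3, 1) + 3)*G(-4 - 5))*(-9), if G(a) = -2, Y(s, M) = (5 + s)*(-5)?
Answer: 18*I*√7 ≈ 47.624*I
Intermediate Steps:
Y(s, M) = -25 - 5*s
(√(Y(-3, 1) + 3)*G(-4 - 5))*(-9) = (√((-25 - 5*(-3)) + 3)*(-2))*(-9) = (√((-25 + 15) + 3)*(-2))*(-9) = (√(-10 + 3)*(-2))*(-9) = (√(-7)*(-2))*(-9) = ((I*√7)*(-2))*(-9) = -2*I*√7*(-9) = 18*I*√7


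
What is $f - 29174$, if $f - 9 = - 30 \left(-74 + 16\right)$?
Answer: $-27425$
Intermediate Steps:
$f = 1749$ ($f = 9 - 30 \left(-74 + 16\right) = 9 - -1740 = 9 + 1740 = 1749$)
$f - 29174 = 1749 - 29174 = -27425$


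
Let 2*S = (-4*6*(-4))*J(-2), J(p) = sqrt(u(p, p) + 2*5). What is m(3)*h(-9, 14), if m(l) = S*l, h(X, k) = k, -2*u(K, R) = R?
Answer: 2016*sqrt(11) ≈ 6686.3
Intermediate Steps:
u(K, R) = -R/2
J(p) = sqrt(10 - p/2) (J(p) = sqrt(-p/2 + 2*5) = sqrt(-p/2 + 10) = sqrt(10 - p/2))
S = 48*sqrt(11) (S = ((-4*6*(-4))*(sqrt(40 - 2*(-2))/2))/2 = ((-24*(-4))*(sqrt(40 + 4)/2))/2 = (96*(sqrt(44)/2))/2 = (96*((2*sqrt(11))/2))/2 = (96*sqrt(11))/2 = 48*sqrt(11) ≈ 159.20)
m(l) = 48*l*sqrt(11) (m(l) = (48*sqrt(11))*l = 48*l*sqrt(11))
m(3)*h(-9, 14) = (48*3*sqrt(11))*14 = (144*sqrt(11))*14 = 2016*sqrt(11)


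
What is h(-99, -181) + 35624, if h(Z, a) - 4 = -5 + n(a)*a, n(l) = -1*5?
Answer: 36528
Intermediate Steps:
n(l) = -5
h(Z, a) = -1 - 5*a (h(Z, a) = 4 + (-5 - 5*a) = -1 - 5*a)
h(-99, -181) + 35624 = (-1 - 5*(-181)) + 35624 = (-1 + 905) + 35624 = 904 + 35624 = 36528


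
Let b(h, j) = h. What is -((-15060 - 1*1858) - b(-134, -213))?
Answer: 16784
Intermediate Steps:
-((-15060 - 1*1858) - b(-134, -213)) = -((-15060 - 1*1858) - 1*(-134)) = -((-15060 - 1858) + 134) = -(-16918 + 134) = -1*(-16784) = 16784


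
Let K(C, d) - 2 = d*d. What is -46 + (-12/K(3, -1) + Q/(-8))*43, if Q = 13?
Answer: -2303/8 ≈ -287.88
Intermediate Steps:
K(C, d) = 2 + d² (K(C, d) = 2 + d*d = 2 + d²)
-46 + (-12/K(3, -1) + Q/(-8))*43 = -46 + (-12/(2 + (-1)²) + 13/(-8))*43 = -46 + (-12/(2 + 1) + 13*(-⅛))*43 = -46 + (-12/3 - 13/8)*43 = -46 + (-12*⅓ - 13/8)*43 = -46 + (-4 - 13/8)*43 = -46 - 45/8*43 = -46 - 1935/8 = -2303/8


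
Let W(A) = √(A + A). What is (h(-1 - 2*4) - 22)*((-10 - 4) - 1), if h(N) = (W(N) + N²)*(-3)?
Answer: 3975 + 135*I*√2 ≈ 3975.0 + 190.92*I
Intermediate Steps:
W(A) = √2*√A (W(A) = √(2*A) = √2*√A)
h(N) = -3*N² - 3*√2*√N (h(N) = (√2*√N + N²)*(-3) = (N² + √2*√N)*(-3) = -3*N² - 3*√2*√N)
(h(-1 - 2*4) - 22)*((-10 - 4) - 1) = ((-3*(-1 - 2*4)² - 3*√2*√(-1 - 2*4)) - 22)*((-10 - 4) - 1) = ((-3*(-1 - 8)² - 3*√2*√(-1 - 8)) - 22)*(-14 - 1) = ((-3*(-9)² - 3*√2*√(-9)) - 22)*(-15) = ((-3*81 - 3*√2*3*I) - 22)*(-15) = ((-243 - 9*I*√2) - 22)*(-15) = (-265 - 9*I*√2)*(-15) = 3975 + 135*I*√2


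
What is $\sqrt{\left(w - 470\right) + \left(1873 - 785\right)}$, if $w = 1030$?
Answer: $4 \sqrt{103} \approx 40.596$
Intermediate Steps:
$\sqrt{\left(w - 470\right) + \left(1873 - 785\right)} = \sqrt{\left(1030 - 470\right) + \left(1873 - 785\right)} = \sqrt{560 + 1088} = \sqrt{1648} = 4 \sqrt{103}$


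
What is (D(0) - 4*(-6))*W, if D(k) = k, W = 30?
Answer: 720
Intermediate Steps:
(D(0) - 4*(-6))*W = (0 - 4*(-6))*30 = (0 + 24)*30 = 24*30 = 720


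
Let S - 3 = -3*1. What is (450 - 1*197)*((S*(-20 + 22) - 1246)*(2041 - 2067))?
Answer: 8196188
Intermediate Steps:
S = 0 (S = 3 - 3*1 = 3 - 3 = 0)
(450 - 1*197)*((S*(-20 + 22) - 1246)*(2041 - 2067)) = (450 - 1*197)*((0*(-20 + 22) - 1246)*(2041 - 2067)) = (450 - 197)*((0*2 - 1246)*(-26)) = 253*((0 - 1246)*(-26)) = 253*(-1246*(-26)) = 253*32396 = 8196188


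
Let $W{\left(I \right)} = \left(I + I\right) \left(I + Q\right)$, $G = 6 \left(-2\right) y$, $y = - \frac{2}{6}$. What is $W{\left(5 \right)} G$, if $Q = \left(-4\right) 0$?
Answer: $200$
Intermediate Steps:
$y = - \frac{1}{3}$ ($y = \left(-2\right) \frac{1}{6} = - \frac{1}{3} \approx -0.33333$)
$Q = 0$
$G = 4$ ($G = 6 \left(-2\right) \left(- \frac{1}{3}\right) = \left(-12\right) \left(- \frac{1}{3}\right) = 4$)
$W{\left(I \right)} = 2 I^{2}$ ($W{\left(I \right)} = \left(I + I\right) \left(I + 0\right) = 2 I I = 2 I^{2}$)
$W{\left(5 \right)} G = 2 \cdot 5^{2} \cdot 4 = 2 \cdot 25 \cdot 4 = 50 \cdot 4 = 200$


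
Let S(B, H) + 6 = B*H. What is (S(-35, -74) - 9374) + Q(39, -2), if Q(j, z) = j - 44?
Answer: -6795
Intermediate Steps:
Q(j, z) = -44 + j
S(B, H) = -6 + B*H
(S(-35, -74) - 9374) + Q(39, -2) = ((-6 - 35*(-74)) - 9374) + (-44 + 39) = ((-6 + 2590) - 9374) - 5 = (2584 - 9374) - 5 = -6790 - 5 = -6795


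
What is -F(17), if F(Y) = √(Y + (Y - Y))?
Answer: -√17 ≈ -4.1231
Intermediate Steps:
F(Y) = √Y (F(Y) = √(Y + 0) = √Y)
-F(17) = -√17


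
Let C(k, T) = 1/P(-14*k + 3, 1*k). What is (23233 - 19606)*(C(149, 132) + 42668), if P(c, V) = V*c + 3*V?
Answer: 3689402969961/23840 ≈ 1.5476e+8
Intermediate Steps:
P(c, V) = 3*V + V*c
C(k, T) = 1/(k*(6 - 14*k)) (C(k, T) = 1/((1*k)*(3 + (-14*k + 3))) = 1/(k*(3 + (3 - 14*k))) = 1/(k*(6 - 14*k)))
(23233 - 19606)*(C(149, 132) + 42668) = (23233 - 19606)*(-½/(149*(-3 + 7*149)) + 42668) = 3627*(-½*1/149/(-3 + 1043) + 42668) = 3627*(-½*1/149/1040 + 42668) = 3627*(-½*1/149*1/1040 + 42668) = 3627*(-1/309920 + 42668) = 3627*(13223666559/309920) = 3689402969961/23840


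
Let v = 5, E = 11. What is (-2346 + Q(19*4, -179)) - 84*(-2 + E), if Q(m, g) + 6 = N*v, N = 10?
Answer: -3058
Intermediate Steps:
Q(m, g) = 44 (Q(m, g) = -6 + 10*5 = -6 + 50 = 44)
(-2346 + Q(19*4, -179)) - 84*(-2 + E) = (-2346 + 44) - 84*(-2 + 11) = -2302 - 84*9 = -2302 - 756 = -3058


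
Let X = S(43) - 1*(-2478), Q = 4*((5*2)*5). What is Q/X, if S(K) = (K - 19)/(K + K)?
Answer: 4300/53283 ≈ 0.080701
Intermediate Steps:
S(K) = (-19 + K)/(2*K) (S(K) = (-19 + K)/((2*K)) = (-19 + K)*(1/(2*K)) = (-19 + K)/(2*K))
Q = 200 (Q = 4*(10*5) = 4*50 = 200)
X = 106566/43 (X = (½)*(-19 + 43)/43 - 1*(-2478) = (½)*(1/43)*24 + 2478 = 12/43 + 2478 = 106566/43 ≈ 2478.3)
Q/X = 200/(106566/43) = 200*(43/106566) = 4300/53283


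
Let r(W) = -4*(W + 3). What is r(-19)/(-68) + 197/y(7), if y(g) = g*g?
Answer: 2565/833 ≈ 3.0792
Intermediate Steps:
y(g) = g²
r(W) = -12 - 4*W (r(W) = -4*(3 + W) = -12 - 4*W)
r(-19)/(-68) + 197/y(7) = (-12 - 4*(-19))/(-68) + 197/(7²) = (-12 + 76)*(-1/68) + 197/49 = 64*(-1/68) + 197*(1/49) = -16/17 + 197/49 = 2565/833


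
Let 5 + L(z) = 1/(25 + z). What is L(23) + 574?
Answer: 27313/48 ≈ 569.02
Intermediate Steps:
L(z) = -5 + 1/(25 + z)
L(23) + 574 = (-124 - 5*23)/(25 + 23) + 574 = (-124 - 115)/48 + 574 = (1/48)*(-239) + 574 = -239/48 + 574 = 27313/48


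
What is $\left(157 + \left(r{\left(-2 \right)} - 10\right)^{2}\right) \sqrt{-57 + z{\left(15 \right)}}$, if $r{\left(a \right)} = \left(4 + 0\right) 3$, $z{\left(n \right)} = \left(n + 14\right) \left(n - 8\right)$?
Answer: $161 \sqrt{146} \approx 1945.4$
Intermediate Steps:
$z{\left(n \right)} = \left(-8 + n\right) \left(14 + n\right)$ ($z{\left(n \right)} = \left(14 + n\right) \left(-8 + n\right) = \left(-8 + n\right) \left(14 + n\right)$)
$r{\left(a \right)} = 12$ ($r{\left(a \right)} = 4 \cdot 3 = 12$)
$\left(157 + \left(r{\left(-2 \right)} - 10\right)^{2}\right) \sqrt{-57 + z{\left(15 \right)}} = \left(157 + \left(12 - 10\right)^{2}\right) \sqrt{-57 + \left(-112 + 15^{2} + 6 \cdot 15\right)} = \left(157 + 2^{2}\right) \sqrt{-57 + \left(-112 + 225 + 90\right)} = \left(157 + 4\right) \sqrt{-57 + 203} = 161 \sqrt{146}$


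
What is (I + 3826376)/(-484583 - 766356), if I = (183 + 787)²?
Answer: -4767276/1250939 ≈ -3.8110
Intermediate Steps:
I = 940900 (I = 970² = 940900)
(I + 3826376)/(-484583 - 766356) = (940900 + 3826376)/(-484583 - 766356) = 4767276/(-1250939) = 4767276*(-1/1250939) = -4767276/1250939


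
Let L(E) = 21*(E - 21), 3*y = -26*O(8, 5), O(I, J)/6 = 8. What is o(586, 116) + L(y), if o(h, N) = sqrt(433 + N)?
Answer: -9177 + 3*sqrt(61) ≈ -9153.6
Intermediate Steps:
O(I, J) = 48 (O(I, J) = 6*8 = 48)
y = -416 (y = (-26*48)/3 = (1/3)*(-1248) = -416)
L(E) = -441 + 21*E (L(E) = 21*(-21 + E) = -441 + 21*E)
o(586, 116) + L(y) = sqrt(433 + 116) + (-441 + 21*(-416)) = sqrt(549) + (-441 - 8736) = 3*sqrt(61) - 9177 = -9177 + 3*sqrt(61)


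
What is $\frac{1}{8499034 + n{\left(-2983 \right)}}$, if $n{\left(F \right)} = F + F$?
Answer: $\frac{1}{8493068} \approx 1.1774 \cdot 10^{-7}$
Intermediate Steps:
$n{\left(F \right)} = 2 F$
$\frac{1}{8499034 + n{\left(-2983 \right)}} = \frac{1}{8499034 + 2 \left(-2983\right)} = \frac{1}{8499034 - 5966} = \frac{1}{8493068}$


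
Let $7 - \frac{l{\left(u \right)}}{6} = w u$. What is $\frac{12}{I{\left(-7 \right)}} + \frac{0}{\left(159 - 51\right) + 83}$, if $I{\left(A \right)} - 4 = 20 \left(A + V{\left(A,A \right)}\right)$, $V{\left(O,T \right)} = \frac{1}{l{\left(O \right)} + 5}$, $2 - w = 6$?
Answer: $- \frac{121}{1373} \approx -0.088128$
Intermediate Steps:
$w = -4$ ($w = 2 - 6 = -4$)
$l{\left(u \right)} = 42 + 24 u$ ($l{\left(u \right)} = 42 - 6 \left(- 4 u\right) = 42 + 24 u$)
$V{\left(O,T \right)} = \frac{1}{47 + 24 O}$ ($V{\left(O,T \right)} = \frac{1}{\left(42 + 24 O\right) + 5} = \frac{1}{47 + 24 O}$)
$I{\left(A \right)} = 4 + 20 A + \frac{20}{47 + 24 A}$ ($I{\left(A \right)} = 4 + 20 \left(A + \frac{1}{47 + 24 A}\right) = 4 + \left(20 A + \frac{20}{47 + 24 A}\right) = 4 + 20 A + \frac{20}{47 + 24 A}$)
$\frac{12}{I{\left(-7 \right)}} + \frac{0}{\left(159 - 51\right) + 83} = \frac{12}{4 \frac{1}{47 + 24 \left(-7\right)} \left(52 + 120 \left(-7\right)^{2} + 259 \left(-7\right)\right)} + \frac{0}{\left(159 - 51\right) + 83} = \frac{12}{4 \frac{1}{47 - 168} \left(52 + 120 \cdot 49 - 1813\right)} + \frac{0}{108 + 83} = \frac{12}{4 \frac{1}{-121} \left(52 + 5880 - 1813\right)} + \frac{0}{191} = \frac{12}{4 \left(- \frac{1}{121}\right) 4119} + 0 \cdot \frac{1}{191} = \frac{12}{- \frac{16476}{121}} + 0 = 12 \left(- \frac{121}{16476}\right) + 0 = - \frac{121}{1373} + 0 = - \frac{121}{1373}$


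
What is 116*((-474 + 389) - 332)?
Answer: -48372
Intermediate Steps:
116*((-474 + 389) - 332) = 116*(-85 - 332) = 116*(-417) = -48372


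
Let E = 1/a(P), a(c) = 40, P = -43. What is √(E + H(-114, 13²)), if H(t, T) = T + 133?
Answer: √120810/20 ≈ 17.379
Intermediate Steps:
E = 1/40 ≈ 0.025000
H(t, T) = 133 + T
√(E + H(-114, 13²)) = √(1/40 + (133 + 13²)) = √(1/40 + (133 + 169)) = √(1/40 + 302) = √(12081/40) = √120810/20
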